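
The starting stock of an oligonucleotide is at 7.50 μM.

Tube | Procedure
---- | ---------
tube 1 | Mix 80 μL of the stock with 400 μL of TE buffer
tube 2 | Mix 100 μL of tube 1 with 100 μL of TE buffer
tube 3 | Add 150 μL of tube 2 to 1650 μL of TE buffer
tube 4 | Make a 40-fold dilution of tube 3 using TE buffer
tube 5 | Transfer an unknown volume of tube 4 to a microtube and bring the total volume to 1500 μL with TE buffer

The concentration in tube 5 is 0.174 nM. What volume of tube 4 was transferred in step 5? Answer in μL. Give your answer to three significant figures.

Step 1: 80 μL + 400 μL = 480 μL total → factor 480/80 = 6
Step 2: 100 μL + 100 μL = 200 μL total → factor 200/100 = 2
Step 3: 150 μL + 1650 μL = 1800 μL total → factor 1800/150 = 12
Step 4: 40-fold → factor 40
Step 5: v brought to 1500 μL → factor = 1500 μL/v
Product of known-step factors = 5760
Overall factor = 7.50 μM / (0.174 nM) = 43103
Step-5 factor = 43103 / 5760 = 7.4832
v = 1500 μL / 7.4832 = 200 μL

200 μL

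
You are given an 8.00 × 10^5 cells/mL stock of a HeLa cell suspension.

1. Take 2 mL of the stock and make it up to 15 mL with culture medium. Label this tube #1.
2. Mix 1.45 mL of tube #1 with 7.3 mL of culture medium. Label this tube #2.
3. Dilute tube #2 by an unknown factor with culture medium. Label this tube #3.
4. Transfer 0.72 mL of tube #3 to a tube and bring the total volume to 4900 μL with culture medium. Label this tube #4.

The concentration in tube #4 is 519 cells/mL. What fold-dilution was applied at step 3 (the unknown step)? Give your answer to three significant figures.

5.00-fold

Step 1: 2 mL brought to 15 mL → factor 15/2 = 7.5
Step 2: 1.45 mL + 7.3 mL = 8.75 mL total → factor 8.75/1.45 = 6.0345
Step 3: unknown factor x
Step 4: 0.72 mL brought to 4900 μL → factor 4.9/0.72 = 6.8056
Product of known-step factors = 308.01
Overall factor = 8.00 × 10^5 cells/mL / (519 cells/mL) = 1541.4
x = 1541.4 / 308.01 = 5.00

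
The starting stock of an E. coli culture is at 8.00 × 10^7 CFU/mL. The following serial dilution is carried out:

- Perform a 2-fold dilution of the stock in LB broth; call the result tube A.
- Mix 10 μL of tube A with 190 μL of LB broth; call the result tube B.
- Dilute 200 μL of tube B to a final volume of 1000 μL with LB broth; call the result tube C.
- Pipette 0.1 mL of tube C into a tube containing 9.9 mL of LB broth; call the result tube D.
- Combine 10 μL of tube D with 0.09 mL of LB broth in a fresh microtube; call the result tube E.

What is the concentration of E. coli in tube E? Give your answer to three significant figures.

400 CFU/mL

Step 1: 2-fold → factor 2
Step 2: 10 μL + 190 μL = 200 μL total → factor 200/10 = 20
Step 3: 200 μL brought to 1000 μL → factor 1000/200 = 5
Step 4: 0.1 mL + 9.9 mL = 10 mL total → factor 10/0.1 = 100
Step 5: 10 μL + 0.09 mL = 100 μL total → factor 100/10 = 10
Overall dilution factor = 2 × 20 × 5 × 100 × 10 = 2 × 10^5
Final = 8.00 × 10^7 CFU/mL / 2 × 10^5 = 400 CFU/mL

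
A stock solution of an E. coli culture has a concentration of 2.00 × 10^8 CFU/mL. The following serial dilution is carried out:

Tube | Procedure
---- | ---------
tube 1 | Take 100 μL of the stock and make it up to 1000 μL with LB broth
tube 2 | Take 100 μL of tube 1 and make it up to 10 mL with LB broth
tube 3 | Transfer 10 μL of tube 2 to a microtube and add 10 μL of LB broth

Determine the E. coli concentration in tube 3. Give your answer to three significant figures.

Step 1: 100 μL brought to 1000 μL → factor 1000/100 = 10
Step 2: 100 μL brought to 10 mL → factor 10000/100 = 100
Step 3: 10 μL + 10 μL = 20 μL total → factor 20/10 = 2
Overall dilution factor = 10 × 100 × 2 = 2000
Final = 2.00 × 10^8 CFU/mL / 2000 = 1.00 × 10^5 CFU/mL

1.00 × 10^5 CFU/mL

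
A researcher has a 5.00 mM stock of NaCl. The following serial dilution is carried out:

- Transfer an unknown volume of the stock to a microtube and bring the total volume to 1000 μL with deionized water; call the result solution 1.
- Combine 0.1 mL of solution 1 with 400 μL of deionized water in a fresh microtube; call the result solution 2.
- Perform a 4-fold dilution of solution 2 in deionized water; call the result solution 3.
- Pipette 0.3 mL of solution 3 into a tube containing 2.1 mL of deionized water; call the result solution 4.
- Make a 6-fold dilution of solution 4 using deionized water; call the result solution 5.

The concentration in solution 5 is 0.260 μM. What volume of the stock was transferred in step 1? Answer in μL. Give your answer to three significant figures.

Step 1: v brought to 1000 μL → factor = 1000 μL/v
Step 2: 0.1 mL + 400 μL = 0.5 mL total → factor 0.5/0.1 = 5
Step 3: 4-fold → factor 4
Step 4: 0.3 mL + 2.1 mL = 2.4 mL total → factor 2.4/0.3 = 8
Step 5: 6-fold → factor 6
Product of known-step factors = 960
Overall factor = 5.00 mM / (0.260 μM) = 19231
Step-1 factor = 19231 / 960 = 20.032
v = 1000 μL / 20.032 = 49.9 μL

49.9 μL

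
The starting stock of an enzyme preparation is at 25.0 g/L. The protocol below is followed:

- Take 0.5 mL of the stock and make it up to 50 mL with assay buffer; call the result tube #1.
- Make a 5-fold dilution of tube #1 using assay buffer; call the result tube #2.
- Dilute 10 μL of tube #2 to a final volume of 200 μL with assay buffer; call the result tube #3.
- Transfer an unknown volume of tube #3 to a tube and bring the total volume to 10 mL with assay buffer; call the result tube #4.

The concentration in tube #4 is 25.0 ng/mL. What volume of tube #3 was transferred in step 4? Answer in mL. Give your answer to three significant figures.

0.100 mL

Step 1: 0.5 mL brought to 50 mL → factor 50/0.5 = 100
Step 2: 5-fold → factor 5
Step 3: 10 μL brought to 200 μL → factor 200/10 = 20
Step 4: v brought to 10 mL → factor = 10 mL/v
Product of known-step factors = 10000
Overall factor = 25.0 g/L / (25.0 ng/mL) = 1 × 10^6
Step-4 factor = 1 × 10^6 / 10000 = 100
v = 10 mL / 100 = 0.100 mL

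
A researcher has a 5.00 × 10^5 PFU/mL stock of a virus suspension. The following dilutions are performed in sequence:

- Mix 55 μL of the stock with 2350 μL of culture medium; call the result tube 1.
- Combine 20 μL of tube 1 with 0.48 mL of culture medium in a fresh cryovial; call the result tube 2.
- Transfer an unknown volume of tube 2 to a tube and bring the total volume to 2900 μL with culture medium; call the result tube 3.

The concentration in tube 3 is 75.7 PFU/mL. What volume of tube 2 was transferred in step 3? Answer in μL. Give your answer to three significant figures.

480 μL

Step 1: 55 μL + 2350 μL = 2405 μL total → factor 2405/55 = 43.727
Step 2: 20 μL + 0.48 mL = 500 μL total → factor 500/20 = 25
Step 3: v brought to 2900 μL → factor = 2900 μL/v
Product of known-step factors = 1093.2
Overall factor = 5.00 × 10^5 PFU/mL / (75.7 PFU/mL) = 6605
Step-3 factor = 6605 / 1093.2 = 6.042
v = 2900 μL / 6.042 = 480 μL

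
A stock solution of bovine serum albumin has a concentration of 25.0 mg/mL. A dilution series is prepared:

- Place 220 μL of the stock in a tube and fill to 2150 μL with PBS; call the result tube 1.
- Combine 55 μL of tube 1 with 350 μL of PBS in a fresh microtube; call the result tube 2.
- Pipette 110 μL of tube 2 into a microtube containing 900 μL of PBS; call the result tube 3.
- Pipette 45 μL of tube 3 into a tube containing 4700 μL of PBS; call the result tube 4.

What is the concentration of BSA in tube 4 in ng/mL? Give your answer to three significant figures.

Step 1: 220 μL brought to 2150 μL → factor 2150/220 = 9.7727
Step 2: 55 μL + 350 μL = 405 μL total → factor 405/55 = 7.3636
Step 3: 110 μL + 900 μL = 1010 μL total → factor 1010/110 = 9.1818
Step 4: 45 μL + 4700 μL = 4745 μL total → factor 4745/45 = 105.44
Dilution factor through tube 4 = 9.7727 × 7.3636 × 9.1818 × 105.44 = 69672
[tube 4] = 25.0 mg/mL / 69672 = 0.0003588 mg/mL = 359 ng/mL

359 ng/mL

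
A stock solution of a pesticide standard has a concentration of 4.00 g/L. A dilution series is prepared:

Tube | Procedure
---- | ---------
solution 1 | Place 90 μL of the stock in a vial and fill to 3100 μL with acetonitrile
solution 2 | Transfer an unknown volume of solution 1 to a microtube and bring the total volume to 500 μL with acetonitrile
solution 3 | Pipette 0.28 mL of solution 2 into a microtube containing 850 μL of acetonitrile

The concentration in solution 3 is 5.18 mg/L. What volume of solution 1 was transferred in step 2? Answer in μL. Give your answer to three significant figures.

90.0 μL

Step 1: 90 μL brought to 3100 μL → factor 3100/90 = 34.444
Step 2: v brought to 500 μL → factor = 500 μL/v
Step 3: 0.28 mL + 850 μL = 1.13 mL total → factor 1.13/0.28 = 4.0357
Product of known-step factors = 139.01
Overall factor = 4.00 g/L / (5.18 mg/L) = 772.2
Step-2 factor = 772.2 / 139.01 = 5.5551
v = 500 μL / 5.5551 = 90.0 μL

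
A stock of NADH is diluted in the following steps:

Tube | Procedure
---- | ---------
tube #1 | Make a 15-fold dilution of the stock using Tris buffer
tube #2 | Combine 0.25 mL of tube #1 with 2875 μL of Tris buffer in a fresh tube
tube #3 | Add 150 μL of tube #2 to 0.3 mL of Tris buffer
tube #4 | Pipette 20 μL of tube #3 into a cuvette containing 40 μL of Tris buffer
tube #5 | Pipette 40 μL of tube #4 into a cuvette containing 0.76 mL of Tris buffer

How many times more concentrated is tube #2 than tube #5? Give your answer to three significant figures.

180

Step 1: 15-fold → factor 15
Step 2: 0.25 mL + 2875 μL = 3.125 mL total → factor 3.125/0.25 = 12.5
Step 3: 150 μL + 0.3 mL = 450 μL total → factor 450/150 = 3
Step 4: 20 μL + 40 μL = 60 μL total → factor 60/20 = 3
Step 5: 40 μL + 0.76 mL = 800 μL total → factor 800/40 = 20
Dilution factor to tube #2 = 187.5; to tube #5 = 33750
[tube #2]/[tube #5] = (factor to tube #5)/(factor to tube #2) = 33750/187.5 = 180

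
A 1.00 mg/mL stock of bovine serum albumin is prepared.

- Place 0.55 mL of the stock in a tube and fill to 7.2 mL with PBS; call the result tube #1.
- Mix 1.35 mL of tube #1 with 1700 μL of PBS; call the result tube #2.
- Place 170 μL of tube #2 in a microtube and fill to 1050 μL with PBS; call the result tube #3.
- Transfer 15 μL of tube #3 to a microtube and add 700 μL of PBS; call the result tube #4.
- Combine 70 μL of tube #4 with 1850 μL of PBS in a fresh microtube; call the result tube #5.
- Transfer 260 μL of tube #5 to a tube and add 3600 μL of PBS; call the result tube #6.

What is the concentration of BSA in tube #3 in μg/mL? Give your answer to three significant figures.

Step 1: 0.55 mL brought to 7.2 mL → factor 7.2/0.55 = 13.091
Step 2: 1.35 mL + 1700 μL = 3.05 mL total → factor 3.05/1.35 = 2.2593
Step 3: 170 μL brought to 1050 μL → factor 1050/170 = 6.1765
Dilution factor through tube #3 = 13.091 × 2.2593 × 6.1765 = 182.67
[tube #3] = 1.00 mg/mL / 182.67 = 0.005474 mg/mL = 5.47 μg/mL

5.47 μg/mL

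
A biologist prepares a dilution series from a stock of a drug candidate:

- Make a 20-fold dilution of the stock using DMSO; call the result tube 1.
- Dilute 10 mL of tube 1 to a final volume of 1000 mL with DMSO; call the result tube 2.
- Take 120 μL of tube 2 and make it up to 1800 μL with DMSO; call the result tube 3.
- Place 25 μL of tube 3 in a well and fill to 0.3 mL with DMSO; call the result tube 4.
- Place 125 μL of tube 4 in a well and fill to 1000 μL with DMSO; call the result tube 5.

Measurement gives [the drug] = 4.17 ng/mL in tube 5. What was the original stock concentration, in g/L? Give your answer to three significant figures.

Step 1: 20-fold → factor 20
Step 2: 10 mL brought to 1000 mL → factor 1000/10 = 100
Step 3: 120 μL brought to 1800 μL → factor 1800/120 = 15
Step 4: 25 μL brought to 0.3 mL → factor 300/25 = 12
Step 5: 125 μL brought to 1000 μL → factor 1000/125 = 8
Overall dilution factor = 20 × 100 × 15 × 12 × 8 = 2.88 × 10^6
Stock = 4.17 ng/mL × 2.88 × 10^6 = 1.201 × 10^7 ng/mL = 12.0 g/L

12.0 g/L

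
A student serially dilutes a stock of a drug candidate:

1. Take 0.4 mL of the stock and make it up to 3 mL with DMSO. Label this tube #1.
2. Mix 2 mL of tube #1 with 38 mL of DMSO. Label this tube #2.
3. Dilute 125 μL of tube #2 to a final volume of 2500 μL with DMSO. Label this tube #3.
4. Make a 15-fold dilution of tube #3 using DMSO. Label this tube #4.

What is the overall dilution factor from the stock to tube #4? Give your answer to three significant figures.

Step 1: 0.4 mL brought to 3 mL → factor 3/0.4 = 7.5
Step 2: 2 mL + 38 mL = 40 mL total → factor 40/2 = 20
Step 3: 125 μL brought to 2500 μL → factor 2500/125 = 20
Step 4: 15-fold → factor 15
Overall dilution factor = 7.5 × 20 × 20 × 15 = 45000

4.50 × 10^4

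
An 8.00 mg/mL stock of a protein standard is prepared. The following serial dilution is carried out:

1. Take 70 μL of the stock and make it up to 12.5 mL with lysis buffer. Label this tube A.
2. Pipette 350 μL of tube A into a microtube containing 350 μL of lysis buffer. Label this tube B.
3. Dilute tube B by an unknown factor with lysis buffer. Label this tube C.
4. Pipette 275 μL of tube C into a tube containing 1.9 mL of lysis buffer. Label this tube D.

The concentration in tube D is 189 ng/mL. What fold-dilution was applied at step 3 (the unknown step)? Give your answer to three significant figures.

Step 1: 70 μL brought to 12.5 mL → factor 12500/70 = 178.57
Step 2: 350 μL + 350 μL = 700 μL total → factor 700/350 = 2
Step 3: unknown factor x
Step 4: 275 μL + 1.9 mL = 2175 μL total → factor 2175/275 = 7.9091
Product of known-step factors = 2824.7
Overall factor = 8.00 mg/mL / (189 ng/mL) = 42328
x = 42328 / 2824.7 = 15.0

15.0-fold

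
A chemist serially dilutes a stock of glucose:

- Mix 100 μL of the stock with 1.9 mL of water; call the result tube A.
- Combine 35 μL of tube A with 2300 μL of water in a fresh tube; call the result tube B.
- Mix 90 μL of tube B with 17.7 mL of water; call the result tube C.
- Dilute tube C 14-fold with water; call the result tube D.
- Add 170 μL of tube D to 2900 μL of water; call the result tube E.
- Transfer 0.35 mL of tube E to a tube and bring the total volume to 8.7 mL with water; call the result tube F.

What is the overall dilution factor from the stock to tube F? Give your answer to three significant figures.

1.66 × 10^9

Step 1: 100 μL + 1.9 mL = 2000 μL total → factor 2000/100 = 20
Step 2: 35 μL + 2300 μL = 2335 μL total → factor 2335/35 = 66.714
Step 3: 90 μL + 17.7 mL = 17790 μL total → factor 17790/90 = 197.67
Step 4: 14-fold → factor 14
Step 5: 170 μL + 2900 μL = 3070 μL total → factor 3070/170 = 18.059
Step 6: 0.35 mL brought to 8.7 mL → factor 8.7/0.35 = 24.857
Overall dilution factor = 20 × 66.714 × 197.67 × 14 × 18.059 × 24.857 = 1.6575 × 10^9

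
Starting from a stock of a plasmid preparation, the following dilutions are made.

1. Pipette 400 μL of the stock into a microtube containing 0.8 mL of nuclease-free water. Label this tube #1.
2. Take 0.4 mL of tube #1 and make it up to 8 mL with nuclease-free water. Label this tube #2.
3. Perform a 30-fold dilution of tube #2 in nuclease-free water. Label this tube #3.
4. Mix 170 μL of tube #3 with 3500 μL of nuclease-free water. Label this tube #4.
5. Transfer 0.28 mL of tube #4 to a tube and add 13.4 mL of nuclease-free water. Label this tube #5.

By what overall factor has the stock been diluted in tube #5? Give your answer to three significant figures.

Step 1: 400 μL + 0.8 mL = 1200 μL total → factor 1200/400 = 3
Step 2: 0.4 mL brought to 8 mL → factor 8/0.4 = 20
Step 3: 30-fold → factor 30
Step 4: 170 μL + 3500 μL = 3670 μL total → factor 3670/170 = 21.588
Step 5: 0.28 mL + 13.4 mL = 13.68 mL total → factor 13.68/0.28 = 48.857
Overall dilution factor = 3 × 20 × 30 × 21.588 × 48.857 = 1.8985 × 10^6

1.90 × 10^6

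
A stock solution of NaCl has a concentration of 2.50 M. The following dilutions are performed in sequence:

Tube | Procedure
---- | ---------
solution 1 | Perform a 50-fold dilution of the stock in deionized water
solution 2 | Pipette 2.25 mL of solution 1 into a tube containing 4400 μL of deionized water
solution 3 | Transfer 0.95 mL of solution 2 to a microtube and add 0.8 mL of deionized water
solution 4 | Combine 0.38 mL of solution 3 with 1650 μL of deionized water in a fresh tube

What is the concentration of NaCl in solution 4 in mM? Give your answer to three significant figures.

Step 1: 50-fold → factor 50
Step 2: 2.25 mL + 4400 μL = 6.65 mL total → factor 6.65/2.25 = 2.9556
Step 3: 0.95 mL + 0.8 mL = 1.75 mL total → factor 1.75/0.95 = 1.8421
Step 4: 0.38 mL + 1650 μL = 2.03 mL total → factor 2.03/0.38 = 5.3421
Overall dilution factor = 50 × 2.9556 × 1.8421 × 5.3421 = 1454.2
Final = 2.50 M / 1454.2 = 0.001719 M = 1.72 mM

1.72 mM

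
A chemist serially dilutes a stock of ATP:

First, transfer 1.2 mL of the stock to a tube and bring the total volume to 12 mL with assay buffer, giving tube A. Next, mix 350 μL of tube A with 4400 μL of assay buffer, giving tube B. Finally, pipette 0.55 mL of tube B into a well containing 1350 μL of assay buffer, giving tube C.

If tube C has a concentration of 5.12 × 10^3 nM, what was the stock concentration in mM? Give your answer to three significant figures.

Step 1: 1.2 mL brought to 12 mL → factor 12/1.2 = 10
Step 2: 350 μL + 4400 μL = 4750 μL total → factor 4750/350 = 13.571
Step 3: 0.55 mL + 1350 μL = 1.9 mL total → factor 1.9/0.55 = 3.4545
Overall dilution factor = 10 × 13.571 × 3.4545 = 468.83
Stock = 5.12 × 10^3 nM × 468.83 = 2.400 × 10^6 nM = 2.40 mM

2.40 mM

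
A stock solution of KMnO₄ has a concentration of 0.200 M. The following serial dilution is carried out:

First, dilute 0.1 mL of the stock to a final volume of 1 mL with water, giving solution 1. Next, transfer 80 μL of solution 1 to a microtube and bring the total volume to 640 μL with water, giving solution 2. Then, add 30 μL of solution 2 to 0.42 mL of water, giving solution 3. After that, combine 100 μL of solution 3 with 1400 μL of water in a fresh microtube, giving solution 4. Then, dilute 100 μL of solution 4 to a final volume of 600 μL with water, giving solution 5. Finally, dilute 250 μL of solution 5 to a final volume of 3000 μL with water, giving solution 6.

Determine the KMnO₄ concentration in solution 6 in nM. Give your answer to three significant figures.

Step 1: 0.1 mL brought to 1 mL → factor 1/0.1 = 10
Step 2: 80 μL brought to 640 μL → factor 640/80 = 8
Step 3: 30 μL + 0.42 mL = 450 μL total → factor 450/30 = 15
Step 4: 100 μL + 1400 μL = 1500 μL total → factor 1500/100 = 15
Step 5: 100 μL brought to 600 μL → factor 600/100 = 6
Step 6: 250 μL brought to 3000 μL → factor 3000/250 = 12
Overall dilution factor = 10 × 8 × 15 × 15 × 6 × 12 = 1.296 × 10^6
Final = 0.200 M / 1.296 × 10^6 = 1.543 × 10^-7 M = 154 nM

154 nM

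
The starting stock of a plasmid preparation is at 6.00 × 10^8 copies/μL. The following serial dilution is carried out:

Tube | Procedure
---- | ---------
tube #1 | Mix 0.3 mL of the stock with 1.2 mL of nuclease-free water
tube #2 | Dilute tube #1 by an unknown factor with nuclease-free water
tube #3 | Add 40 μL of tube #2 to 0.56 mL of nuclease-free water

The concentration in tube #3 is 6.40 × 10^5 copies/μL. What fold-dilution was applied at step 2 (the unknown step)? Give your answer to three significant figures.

Step 1: 0.3 mL + 1.2 mL = 1.5 mL total → factor 1.5/0.3 = 5
Step 2: unknown factor x
Step 3: 40 μL + 0.56 mL = 600 μL total → factor 600/40 = 15
Product of known-step factors = 75
Overall factor = 6.00 × 10^8 copies/μL / (6.40 × 10^5 copies/μL) = 937.5
x = 937.5 / 75 = 12.5

12.5-fold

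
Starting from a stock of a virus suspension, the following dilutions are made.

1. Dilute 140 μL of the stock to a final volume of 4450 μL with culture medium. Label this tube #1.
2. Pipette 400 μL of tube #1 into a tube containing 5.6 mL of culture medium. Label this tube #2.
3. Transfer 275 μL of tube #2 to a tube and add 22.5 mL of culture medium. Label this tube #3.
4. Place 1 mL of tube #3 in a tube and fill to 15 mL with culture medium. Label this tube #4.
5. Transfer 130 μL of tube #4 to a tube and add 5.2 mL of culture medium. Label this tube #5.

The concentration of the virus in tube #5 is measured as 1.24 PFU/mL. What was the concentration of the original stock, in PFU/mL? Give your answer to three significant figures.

3.01 × 10^7 PFU/mL

Step 1: 140 μL brought to 4450 μL → factor 4450/140 = 31.786
Step 2: 400 μL + 5.6 mL = 6000 μL total → factor 6000/400 = 15
Step 3: 275 μL + 22.5 mL = 22775 μL total → factor 22775/275 = 82.818
Step 4: 1 mL brought to 15 mL → factor 15/1 = 15
Step 5: 130 μL + 5.2 mL = 5330 μL total → factor 5330/130 = 41
Overall dilution factor = 31.786 × 15 × 82.818 × 15 × 41 = 2.4284 × 10^7
Stock = 1.24 PFU/mL × 2.4284 × 10^7 = 3.01 × 10^7 PFU/mL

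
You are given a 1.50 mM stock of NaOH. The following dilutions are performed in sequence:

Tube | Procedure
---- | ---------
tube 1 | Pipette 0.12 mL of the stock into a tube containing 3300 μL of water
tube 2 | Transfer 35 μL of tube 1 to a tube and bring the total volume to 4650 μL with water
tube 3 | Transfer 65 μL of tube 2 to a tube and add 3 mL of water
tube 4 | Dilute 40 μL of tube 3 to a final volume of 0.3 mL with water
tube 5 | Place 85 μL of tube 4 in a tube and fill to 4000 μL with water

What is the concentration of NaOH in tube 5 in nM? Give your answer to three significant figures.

Step 1: 0.12 mL + 3300 μL = 3.42 mL total → factor 3.42/0.12 = 28.5
Step 2: 35 μL brought to 4650 μL → factor 4650/35 = 132.86
Step 3: 65 μL + 3 mL = 3065 μL total → factor 3065/65 = 47.154
Step 4: 40 μL brought to 0.3 mL → factor 300/40 = 7.5
Step 5: 85 μL brought to 4000 μL → factor 4000/85 = 47.059
Overall dilution factor = 28.5 × 132.86 × 47.154 × 7.5 × 47.059 = 6.3016 × 10^7
Final = 1.50 mM / 6.3016 × 10^7 = 2.380 × 10^-8 mM = 0.0238 nM

0.0238 nM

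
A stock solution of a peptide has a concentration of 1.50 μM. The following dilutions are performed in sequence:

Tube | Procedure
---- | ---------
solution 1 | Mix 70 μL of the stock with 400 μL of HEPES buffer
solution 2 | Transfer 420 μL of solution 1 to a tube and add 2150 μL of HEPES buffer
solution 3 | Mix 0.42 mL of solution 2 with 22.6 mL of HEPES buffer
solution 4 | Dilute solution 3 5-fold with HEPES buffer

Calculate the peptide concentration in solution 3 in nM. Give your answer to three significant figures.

0.666 nM

Step 1: 70 μL + 400 μL = 470 μL total → factor 470/70 = 6.7143
Step 2: 420 μL + 2150 μL = 2570 μL total → factor 2570/420 = 6.119
Step 3: 0.42 mL + 22.6 mL = 23.02 mL total → factor 23.02/0.42 = 54.81
Dilution factor through solution 3 = 6.7143 × 6.119 × 54.81 = 2251.9
[solution 3] = 1.50 μM / 2251.9 = 0.0006661 μM = 0.666 nM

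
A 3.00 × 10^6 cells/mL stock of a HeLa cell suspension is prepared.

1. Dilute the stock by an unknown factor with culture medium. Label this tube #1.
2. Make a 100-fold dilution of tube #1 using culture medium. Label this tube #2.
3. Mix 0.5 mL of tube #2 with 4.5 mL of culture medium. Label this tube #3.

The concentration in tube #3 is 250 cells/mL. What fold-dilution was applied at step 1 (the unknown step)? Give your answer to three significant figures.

Step 1: unknown factor x
Step 2: 100-fold → factor 100
Step 3: 0.5 mL + 4.5 mL = 5 mL total → factor 5/0.5 = 10
Product of known-step factors = 1000
Overall factor = 3.00 × 10^6 cells/mL / (250 cells/mL) = 12000
x = 12000 / 1000 = 12.0

12.0-fold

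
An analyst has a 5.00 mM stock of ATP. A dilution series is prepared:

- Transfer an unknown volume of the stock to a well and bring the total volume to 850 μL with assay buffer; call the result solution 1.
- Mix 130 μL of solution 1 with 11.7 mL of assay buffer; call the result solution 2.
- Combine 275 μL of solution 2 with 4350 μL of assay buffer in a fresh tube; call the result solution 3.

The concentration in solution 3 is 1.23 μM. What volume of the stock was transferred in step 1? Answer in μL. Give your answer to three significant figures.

Step 1: v brought to 850 μL → factor = 850 μL/v
Step 2: 130 μL + 11.7 mL = 11830 μL total → factor 11830/130 = 91
Step 3: 275 μL + 4350 μL = 4625 μL total → factor 4625/275 = 16.818
Product of known-step factors = 1530.5
Overall factor = 5.00 mM / (1.23 μM) = 4065
Step-1 factor = 4065 / 1530.5 = 2.6561
v = 850 μL / 2.6561 = 320 μL

320 μL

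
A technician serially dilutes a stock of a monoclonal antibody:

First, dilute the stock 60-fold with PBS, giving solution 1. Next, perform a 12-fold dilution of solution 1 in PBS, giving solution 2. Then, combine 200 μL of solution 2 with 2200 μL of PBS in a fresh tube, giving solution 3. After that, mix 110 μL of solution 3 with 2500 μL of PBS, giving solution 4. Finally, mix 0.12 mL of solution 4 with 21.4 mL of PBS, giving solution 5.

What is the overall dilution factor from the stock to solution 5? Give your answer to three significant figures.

Step 1: 60-fold → factor 60
Step 2: 12-fold → factor 12
Step 3: 200 μL + 2200 μL = 2400 μL total → factor 2400/200 = 12
Step 4: 110 μL + 2500 μL = 2610 μL total → factor 2610/110 = 23.727
Step 5: 0.12 mL + 21.4 mL = 21.52 mL total → factor 21.52/0.12 = 179.33
Overall dilution factor = 60 × 12 × 12 × 23.727 × 179.33 = 3.6764 × 10^7

3.68 × 10^7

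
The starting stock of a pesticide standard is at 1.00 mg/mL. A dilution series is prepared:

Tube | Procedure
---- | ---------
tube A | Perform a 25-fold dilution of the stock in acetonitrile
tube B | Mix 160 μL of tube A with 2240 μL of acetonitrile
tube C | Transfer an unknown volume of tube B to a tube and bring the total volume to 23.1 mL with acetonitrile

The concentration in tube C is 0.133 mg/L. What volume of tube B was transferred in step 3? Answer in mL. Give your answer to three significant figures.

Step 1: 25-fold → factor 25
Step 2: 160 μL + 2240 μL = 2400 μL total → factor 2400/160 = 15
Step 3: v brought to 23.1 mL → factor = 23.1 mL/v
Product of known-step factors = 375
Overall factor = 1.00 mg/mL / (0.133 mg/L) = 7518.8
Step-3 factor = 7518.8 / 375 = 20.05
v = 23.1 mL / 20.05 = 1.15 mL

1.15 mL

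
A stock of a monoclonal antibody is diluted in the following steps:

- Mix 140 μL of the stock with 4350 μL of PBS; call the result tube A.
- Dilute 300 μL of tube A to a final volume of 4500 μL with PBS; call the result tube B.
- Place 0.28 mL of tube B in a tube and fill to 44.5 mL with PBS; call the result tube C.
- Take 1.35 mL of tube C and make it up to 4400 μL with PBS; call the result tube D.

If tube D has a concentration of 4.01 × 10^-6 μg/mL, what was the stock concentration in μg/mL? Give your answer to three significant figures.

0.999 μg/mL

Step 1: 140 μL + 4350 μL = 4490 μL total → factor 4490/140 = 32.071
Step 2: 300 μL brought to 4500 μL → factor 4500/300 = 15
Step 3: 0.28 mL brought to 44.5 mL → factor 44.5/0.28 = 158.93
Step 4: 1.35 mL brought to 4400 μL → factor 4.4/1.35 = 3.2593
Overall dilution factor = 32.071 × 15 × 158.93 × 3.2593 = 2.4919 × 10^5
Stock = 4.01 × 10^-6 μg/mL × 2.4919 × 10^5 = 0.999 μg/mL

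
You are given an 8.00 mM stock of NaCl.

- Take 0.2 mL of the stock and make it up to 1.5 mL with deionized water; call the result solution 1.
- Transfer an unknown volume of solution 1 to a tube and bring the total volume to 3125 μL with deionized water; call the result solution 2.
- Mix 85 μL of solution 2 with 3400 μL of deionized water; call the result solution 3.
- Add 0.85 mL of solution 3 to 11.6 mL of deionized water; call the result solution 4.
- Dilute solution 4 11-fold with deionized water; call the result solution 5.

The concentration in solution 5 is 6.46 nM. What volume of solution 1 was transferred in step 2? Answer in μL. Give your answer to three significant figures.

Step 1: 0.2 mL brought to 1.5 mL → factor 1.5/0.2 = 7.5
Step 2: v brought to 3125 μL → factor = 3125 μL/v
Step 3: 85 μL + 3400 μL = 3485 μL total → factor 3485/85 = 41
Step 4: 0.85 mL + 11.6 mL = 12.45 mL total → factor 12.45/0.85 = 14.647
Step 5: 11-fold → factor 11
Product of known-step factors = 49544
Overall factor = 8.00 mM / (6.46 nM) = 1.2384 × 10^6
Step-2 factor = 1.2384 × 10^6 / 49544 = 24.996
v = 3125 μL / 24.996 = 125 μL

125 μL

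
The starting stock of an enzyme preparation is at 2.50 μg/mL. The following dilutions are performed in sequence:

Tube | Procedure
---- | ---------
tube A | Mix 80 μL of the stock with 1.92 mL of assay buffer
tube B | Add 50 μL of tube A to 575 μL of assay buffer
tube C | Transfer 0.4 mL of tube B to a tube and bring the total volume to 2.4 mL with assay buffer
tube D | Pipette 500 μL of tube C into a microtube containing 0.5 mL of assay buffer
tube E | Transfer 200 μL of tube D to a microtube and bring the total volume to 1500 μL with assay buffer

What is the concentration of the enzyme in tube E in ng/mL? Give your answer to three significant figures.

Step 1: 80 μL + 1.92 mL = 2000 μL total → factor 2000/80 = 25
Step 2: 50 μL + 575 μL = 625 μL total → factor 625/50 = 12.5
Step 3: 0.4 mL brought to 2.4 mL → factor 2.4/0.4 = 6
Step 4: 500 μL + 0.5 mL = 1000 μL total → factor 1000/500 = 2
Step 5: 200 μL brought to 1500 μL → factor 1500/200 = 7.5
Overall dilution factor = 25 × 12.5 × 6 × 2 × 7.5 = 28125
Final = 2.50 μg/mL / 28125 = 8.889 × 10^-5 μg/mL = 0.0889 ng/mL

0.0889 ng/mL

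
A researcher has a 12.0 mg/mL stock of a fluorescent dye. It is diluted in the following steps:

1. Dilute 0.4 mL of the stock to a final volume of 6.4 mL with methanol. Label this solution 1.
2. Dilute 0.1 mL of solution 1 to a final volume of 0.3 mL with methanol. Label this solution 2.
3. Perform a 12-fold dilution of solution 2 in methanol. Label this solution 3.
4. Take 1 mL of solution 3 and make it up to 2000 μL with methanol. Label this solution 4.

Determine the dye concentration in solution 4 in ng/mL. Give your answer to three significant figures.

1.04 × 10^4 ng/mL

Step 1: 0.4 mL brought to 6.4 mL → factor 6.4/0.4 = 16
Step 2: 0.1 mL brought to 0.3 mL → factor 0.3/0.1 = 3
Step 3: 12-fold → factor 12
Step 4: 1 mL brought to 2000 μL → factor 2/1 = 2
Overall dilution factor = 16 × 3 × 12 × 2 = 1152
Final = 12.0 mg/mL / 1152 = 0.01042 mg/mL = 1.04 × 10^4 ng/mL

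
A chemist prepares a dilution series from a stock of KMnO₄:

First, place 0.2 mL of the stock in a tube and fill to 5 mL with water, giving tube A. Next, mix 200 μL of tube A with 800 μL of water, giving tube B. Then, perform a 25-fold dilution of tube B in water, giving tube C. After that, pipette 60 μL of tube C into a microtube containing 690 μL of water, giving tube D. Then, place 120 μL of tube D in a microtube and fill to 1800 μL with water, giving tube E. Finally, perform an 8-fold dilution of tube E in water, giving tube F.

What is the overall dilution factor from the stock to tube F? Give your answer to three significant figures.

Step 1: 0.2 mL brought to 5 mL → factor 5/0.2 = 25
Step 2: 200 μL + 800 μL = 1000 μL total → factor 1000/200 = 5
Step 3: 25-fold → factor 25
Step 4: 60 μL + 690 μL = 750 μL total → factor 750/60 = 12.5
Step 5: 120 μL brought to 1800 μL → factor 1800/120 = 15
Step 6: 8-fold → factor 8
Overall dilution factor = 25 × 5 × 25 × 12.5 × 15 × 8 = 4.6875 × 10^6

4.69 × 10^6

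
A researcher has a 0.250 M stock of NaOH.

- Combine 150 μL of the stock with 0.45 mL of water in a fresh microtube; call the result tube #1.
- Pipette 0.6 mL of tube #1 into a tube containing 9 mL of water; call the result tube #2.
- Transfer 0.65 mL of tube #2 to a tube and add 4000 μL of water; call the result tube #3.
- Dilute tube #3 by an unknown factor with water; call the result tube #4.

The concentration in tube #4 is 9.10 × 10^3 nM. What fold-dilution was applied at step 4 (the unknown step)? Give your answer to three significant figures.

60.0-fold

Step 1: 150 μL + 0.45 mL = 600 μL total → factor 600/150 = 4
Step 2: 0.6 mL + 9 mL = 9.6 mL total → factor 9.6/0.6 = 16
Step 3: 0.65 mL + 4000 μL = 4.65 mL total → factor 4.65/0.65 = 7.1538
Step 4: unknown factor x
Product of known-step factors = 457.85
Overall factor = 0.250 M / (9.10 × 10^3 nM) = 27473
x = 27473 / 457.85 = 60.0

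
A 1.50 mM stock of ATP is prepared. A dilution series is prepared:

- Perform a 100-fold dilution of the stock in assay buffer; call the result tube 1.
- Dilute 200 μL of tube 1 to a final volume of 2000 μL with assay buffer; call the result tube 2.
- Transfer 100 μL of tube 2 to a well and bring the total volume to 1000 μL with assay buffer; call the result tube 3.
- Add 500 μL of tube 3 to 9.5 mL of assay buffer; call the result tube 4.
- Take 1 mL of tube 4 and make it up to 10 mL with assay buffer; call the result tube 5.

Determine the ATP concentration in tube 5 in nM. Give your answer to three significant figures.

0.750 nM

Step 1: 100-fold → factor 100
Step 2: 200 μL brought to 2000 μL → factor 2000/200 = 10
Step 3: 100 μL brought to 1000 μL → factor 1000/100 = 10
Step 4: 500 μL + 9.5 mL = 10000 μL total → factor 10000/500 = 20
Step 5: 1 mL brought to 10 mL → factor 10/1 = 10
Overall dilution factor = 100 × 10 × 10 × 20 × 10 = 2 × 10^6
Final = 1.50 mM / 2 × 10^6 = 7.500 × 10^-7 mM = 0.750 nM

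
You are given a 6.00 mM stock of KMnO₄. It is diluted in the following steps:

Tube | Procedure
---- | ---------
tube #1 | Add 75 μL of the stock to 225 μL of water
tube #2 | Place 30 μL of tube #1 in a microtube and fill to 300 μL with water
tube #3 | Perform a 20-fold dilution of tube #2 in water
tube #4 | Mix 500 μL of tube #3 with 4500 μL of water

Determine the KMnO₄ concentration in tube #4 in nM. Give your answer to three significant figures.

Step 1: 75 μL + 225 μL = 300 μL total → factor 300/75 = 4
Step 2: 30 μL brought to 300 μL → factor 300/30 = 10
Step 3: 20-fold → factor 20
Step 4: 500 μL + 4500 μL = 5000 μL total → factor 5000/500 = 10
Overall dilution factor = 4 × 10 × 20 × 10 = 8000
Final = 6.00 mM / 8000 = 0.0007500 mM = 750 nM

750 nM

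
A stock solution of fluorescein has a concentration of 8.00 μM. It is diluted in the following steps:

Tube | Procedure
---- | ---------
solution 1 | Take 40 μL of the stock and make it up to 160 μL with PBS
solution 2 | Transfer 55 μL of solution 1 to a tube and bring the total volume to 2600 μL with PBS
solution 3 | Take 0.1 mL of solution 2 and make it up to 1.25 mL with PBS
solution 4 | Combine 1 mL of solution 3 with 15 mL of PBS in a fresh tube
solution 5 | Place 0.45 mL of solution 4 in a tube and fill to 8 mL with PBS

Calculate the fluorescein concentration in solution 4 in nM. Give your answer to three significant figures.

0.212 nM

Step 1: 40 μL brought to 160 μL → factor 160/40 = 4
Step 2: 55 μL brought to 2600 μL → factor 2600/55 = 47.273
Step 3: 0.1 mL brought to 1.25 mL → factor 1.25/0.1 = 12.5
Step 4: 1 mL + 15 mL = 16 mL total → factor 16/1 = 16
Dilution factor through solution 4 = 4 × 47.273 × 12.5 × 16 = 37818
[solution 4] = 8.00 μM / 37818 = 0.0002115 μM = 0.212 nM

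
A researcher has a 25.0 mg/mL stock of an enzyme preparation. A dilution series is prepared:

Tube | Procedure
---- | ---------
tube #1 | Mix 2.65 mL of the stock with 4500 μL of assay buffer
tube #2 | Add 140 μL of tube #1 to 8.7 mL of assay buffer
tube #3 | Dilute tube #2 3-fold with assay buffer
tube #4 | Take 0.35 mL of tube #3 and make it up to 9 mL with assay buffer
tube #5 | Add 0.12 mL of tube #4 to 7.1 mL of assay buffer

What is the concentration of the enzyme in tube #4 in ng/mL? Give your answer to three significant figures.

1.90 × 10^3 ng/mL

Step 1: 2.65 mL + 4500 μL = 7.15 mL total → factor 7.15/2.65 = 2.6981
Step 2: 140 μL + 8.7 mL = 8840 μL total → factor 8840/140 = 63.143
Step 3: 3-fold → factor 3
Step 4: 0.35 mL brought to 9 mL → factor 9/0.35 = 25.714
Dilution factor through tube #4 = 2.6981 × 63.143 × 3 × 25.714 = 13143
[tube #4] = 25.0 mg/mL / 13143 = 0.001902 mg/mL = 1.90 × 10^3 ng/mL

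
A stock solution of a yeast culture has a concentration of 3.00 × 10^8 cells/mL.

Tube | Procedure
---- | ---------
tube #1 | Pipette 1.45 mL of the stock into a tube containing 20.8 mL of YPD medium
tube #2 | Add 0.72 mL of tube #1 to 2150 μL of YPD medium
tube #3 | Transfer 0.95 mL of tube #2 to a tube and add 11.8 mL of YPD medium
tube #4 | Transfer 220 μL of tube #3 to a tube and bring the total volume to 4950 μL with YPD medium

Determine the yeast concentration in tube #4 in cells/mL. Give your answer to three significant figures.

Step 1: 1.45 mL + 20.8 mL = 22.25 mL total → factor 22.25/1.45 = 15.345
Step 2: 0.72 mL + 2150 μL = 2.87 mL total → factor 2.87/0.72 = 3.9861
Step 3: 0.95 mL + 11.8 mL = 12.75 mL total → factor 12.75/0.95 = 13.421
Step 4: 220 μL brought to 4950 μL → factor 4950/220 = 22.5
Overall dilution factor = 15.345 × 3.9861 × 13.421 × 22.5 = 18471
Final = 3.00 × 10^8 cells/mL / 18471 = 1.62 × 10^4 cells/mL

1.62 × 10^4 cells/mL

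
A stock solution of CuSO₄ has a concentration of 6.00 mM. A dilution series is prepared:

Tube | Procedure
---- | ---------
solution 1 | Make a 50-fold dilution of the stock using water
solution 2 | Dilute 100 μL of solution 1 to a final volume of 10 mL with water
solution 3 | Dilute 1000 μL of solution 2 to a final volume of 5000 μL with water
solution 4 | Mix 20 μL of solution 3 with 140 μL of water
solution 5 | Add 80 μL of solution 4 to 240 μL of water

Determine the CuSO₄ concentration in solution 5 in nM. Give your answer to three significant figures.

Step 1: 50-fold → factor 50
Step 2: 100 μL brought to 10 mL → factor 10000/100 = 100
Step 3: 1000 μL brought to 5000 μL → factor 5000/1000 = 5
Step 4: 20 μL + 140 μL = 160 μL total → factor 160/20 = 8
Step 5: 80 μL + 240 μL = 320 μL total → factor 320/80 = 4
Overall dilution factor = 50 × 100 × 5 × 8 × 4 = 8 × 10^5
Final = 6.00 mM / 8 × 10^5 = 7.500 × 10^-6 mM = 7.50 nM

7.50 nM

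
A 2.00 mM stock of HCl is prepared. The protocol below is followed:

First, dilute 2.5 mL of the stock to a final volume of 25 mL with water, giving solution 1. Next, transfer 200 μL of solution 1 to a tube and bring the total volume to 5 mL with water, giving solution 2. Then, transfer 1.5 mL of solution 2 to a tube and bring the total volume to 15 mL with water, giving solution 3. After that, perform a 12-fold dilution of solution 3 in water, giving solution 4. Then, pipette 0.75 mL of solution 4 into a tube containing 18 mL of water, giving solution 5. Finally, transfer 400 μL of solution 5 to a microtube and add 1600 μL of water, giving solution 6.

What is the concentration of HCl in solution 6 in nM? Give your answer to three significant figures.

0.533 nM

Step 1: 2.5 mL brought to 25 mL → factor 25/2.5 = 10
Step 2: 200 μL brought to 5 mL → factor 5000/200 = 25
Step 3: 1.5 mL brought to 15 mL → factor 15/1.5 = 10
Step 4: 12-fold → factor 12
Step 5: 0.75 mL + 18 mL = 18.75 mL total → factor 18.75/0.75 = 25
Step 6: 400 μL + 1600 μL = 2000 μL total → factor 2000/400 = 5
Overall dilution factor = 10 × 25 × 10 × 12 × 25 × 5 = 3.75 × 10^6
Final = 2.00 mM / 3.75 × 10^6 = 5.333 × 10^-7 mM = 0.533 nM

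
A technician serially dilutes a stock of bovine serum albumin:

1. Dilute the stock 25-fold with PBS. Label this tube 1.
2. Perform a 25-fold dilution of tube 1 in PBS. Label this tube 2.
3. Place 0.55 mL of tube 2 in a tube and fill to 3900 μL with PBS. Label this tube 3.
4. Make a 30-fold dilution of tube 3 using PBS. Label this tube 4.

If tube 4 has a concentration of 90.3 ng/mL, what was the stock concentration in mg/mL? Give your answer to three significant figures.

12.0 mg/mL

Step 1: 25-fold → factor 25
Step 2: 25-fold → factor 25
Step 3: 0.55 mL brought to 3900 μL → factor 3.9/0.55 = 7.0909
Step 4: 30-fold → factor 30
Overall dilution factor = 25 × 25 × 7.0909 × 30 = 1.3295 × 10^5
Stock = 90.3 ng/mL × 1.3295 × 10^5 = 1.201 × 10^7 ng/mL = 12.0 mg/mL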